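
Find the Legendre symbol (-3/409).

First reduce: -3 ≡ 406 (mod 409).
Pull out 2: since 409 ≡ 1 (mod 8), (2/409) = +1.
Reciprocity: 203 ≡ 3 and 409 ≡ 1 (mod 4), so (203/409) = +(409/203).
Reduce top mod 203: now compute (3/203).
Reciprocity: 3 ≡ 3 and 203 ≡ 3 (mod 4), so (3/203) = −(203/3).
Reduce top mod 3: now compute (2/3).
Pull out 2: since 3 ≡ 3 (mod 8), (2/3) = -1.
Reached (1/3) = 1. Collecting the sign flips along the way, the symbol is +1.

1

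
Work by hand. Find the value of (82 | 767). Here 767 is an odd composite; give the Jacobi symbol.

Pull out 2: since 767 ≡ 7 (mod 8), (2/767) = +1.
Reciprocity: 41 ≡ 1 and 767 ≡ 3 (mod 4), so (41/767) = +(767/41).
Reduce top mod 41: now compute (29/41).
Reciprocity: 29 ≡ 1 and 41 ≡ 1 (mod 4), so (29/41) = +(41/29).
Reduce top mod 29: now compute (12/29).
Pull out 2^2: since 29 ≡ 5 (mod 8), (2/29) = -1, so (2/29)^2 = +1.
Reciprocity: 3 ≡ 3 and 29 ≡ 1 (mod 4), so (3/29) = +(29/3).
Reduce top mod 3: now compute (2/3).
Pull out 2: since 3 ≡ 3 (mod 8), (2/3) = -1.
Reached (1/3) = 1. Collecting the sign flips along the way, the symbol is -1.

-1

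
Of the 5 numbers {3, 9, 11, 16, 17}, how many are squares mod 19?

(3/19) = -1 → non-residue.
(9/19) = +1 → QR.
(11/19) = +1 → QR.
(16/19) = +1 → QR.
(17/19) = +1 → QR.
Total quadratic residues among the 5: 4.

4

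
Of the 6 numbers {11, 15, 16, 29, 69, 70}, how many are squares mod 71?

(11/71) = -1 → non-residue.
(15/71) = +1 → QR.
(16/71) = +1 → QR.
(29/71) = +1 → QR.
(69/71) = -1 → non-residue.
(70/71) = -1 → non-residue.
Total quadratic residues among the 6: 3.

3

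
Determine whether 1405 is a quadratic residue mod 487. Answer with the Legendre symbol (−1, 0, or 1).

1

Euler's criterion: (1405/487) ≡ 431^243 (mod 487).
431^2 ≡ 214 (mod 487)
431^4 ≡ 18 (mod 487)
431^8 ≡ 324 (mod 487)
431^16 ≡ 271 (mod 487)
431^32 ≡ 391 (mod 487)
431^64 ≡ 450 (mod 487)
431^128 ≡ 395 (mod 487)
431^243 = 431^(128+64+32+16+2+1) ≡ 1 (mod 487).
Result is 1, so (1405/487) = 1.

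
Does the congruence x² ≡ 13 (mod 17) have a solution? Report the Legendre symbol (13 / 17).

Euler's criterion: (13/17) ≡ 13^8 (mod 17).
13^2 ≡ 16 (mod 17)
13^4 ≡ 1 (mod 17)
13^8 ≡ 1 (mod 17)
13^8 = 13^(8) ≡ 1 (mod 17).
Result is 1, so (13/17) = 1.

1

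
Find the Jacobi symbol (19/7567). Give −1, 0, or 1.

-1

Reciprocity: 19 ≡ 3 and 7567 ≡ 3 (mod 4), so (19/7567) = −(7567/19).
Reduce top mod 19: now compute (5/19).
Reciprocity: 5 ≡ 1 and 19 ≡ 3 (mod 4), so (5/19) = +(19/5).
Reduce top mod 5: now compute (4/5).
Pull out 2^2: since 5 ≡ 5 (mod 8), (2/5) = -1, so (2/5)^2 = +1.
Reached (1/5) = 1. Collecting the sign flips along the way, the symbol is -1.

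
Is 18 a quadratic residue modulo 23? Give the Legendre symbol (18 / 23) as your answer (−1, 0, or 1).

1

Euler's criterion: (18/23) ≡ 18^11 (mod 23).
18^2 ≡ 2 (mod 23)
18^4 ≡ 4 (mod 23)
18^8 ≡ 16 (mod 23)
18^11 = 18^(8+2+1) ≡ 1 (mod 23).
Result is 1, so (18/23) = 1.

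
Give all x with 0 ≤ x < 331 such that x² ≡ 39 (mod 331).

Since 331 ≡ 3 (mod 4), a square root of 39 is 39^((331+1)/4) = 39^83 mod 331.
Repeated squaring: 39^2≡197, 39^4≡82, 39^8≡104, 39^16≡224, 39^32≡195, 39^64≡291 (mod 331).
39^83 = 39^(64+16+2+1) ≡ 45 (mod 331).
Check: 45² = 2025 ≡ 39 (mod 331). The two roots are 45 and 286.

45, 286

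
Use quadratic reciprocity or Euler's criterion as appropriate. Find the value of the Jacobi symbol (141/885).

Reciprocity: 141 ≡ 1 and 885 ≡ 1 (mod 4), so (141/885) = +(885/141).
Reduce top mod 141: now compute (39/141).
Reciprocity: 39 ≡ 3 and 141 ≡ 1 (mod 4), so (39/141) = +(141/39).
Reduce top mod 39: now compute (24/39).
Pull out 2^3: since 39 ≡ 7 (mod 8), (2/39) = +1, so (2/39)^3 = +1.
Reciprocity: 3 ≡ 3 and 39 ≡ 3 (mod 4), so (3/39) = −(39/3).
Reduce top mod 3: now compute (0/3).
Top reduces to 0: gcd > 1, so the symbol is 0.

0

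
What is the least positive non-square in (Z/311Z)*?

(2/311) = +1, so 2 is a residue.
(3/311) = +1, so 3 is a residue.
(4/311) = +1, so 4 is a residue.
(5/311) = +1, so 5 is a residue.
(6/311) = +1, so 6 is a residue.
(7/311) = +1, so 7 is a residue.
(8/311) = +1, so 8 is a residue.
(9/311) = +1, so 9 is a residue.
(10/311) = +1, so 10 is a residue.
(11/311) = −1, so 11 is the smallest positive non-residue mod 311.

11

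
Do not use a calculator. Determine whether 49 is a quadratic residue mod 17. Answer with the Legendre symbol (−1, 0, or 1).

1

First reduce: 49 ≡ 15 (mod 17).
Reciprocity: 15 ≡ 3 and 17 ≡ 1 (mod 4), so (15/17) = +(17/15).
Reduce top mod 15: now compute (2/15).
Pull out 2: since 15 ≡ 7 (mod 8), (2/15) = +1.
Reached (1/15) = 1. Collecting the sign flips along the way, the symbol is +1.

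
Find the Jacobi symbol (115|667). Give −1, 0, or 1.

0

Reciprocity: 115 ≡ 3 and 667 ≡ 3 (mod 4), so (115/667) = −(667/115).
Reduce top mod 115: now compute (92/115).
Pull out 2^2: since 115 ≡ 3 (mod 8), (2/115) = -1, so (2/115)^2 = +1.
Reciprocity: 23 ≡ 3 and 115 ≡ 3 (mod 4), so (23/115) = −(115/23).
Reduce top mod 23: now compute (0/23).
Top reduces to 0: gcd > 1, so the symbol is 0.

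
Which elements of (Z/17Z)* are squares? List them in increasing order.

1,2,4,8,9,13,15,16

Square k = 1,…,8 (k and 17−k give the same square):
1²=1, 2²=4, 3²=9, 4²=16, 5²≡8, 6²≡2, 7²≡15, 8²≡13 (mod 17).
So the quadratic residues mod 17 are {1, 2, 4, 8, 9, 13, 15, 16}.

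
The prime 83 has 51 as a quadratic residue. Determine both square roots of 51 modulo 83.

Since 83 ≡ 3 (mod 4), a square root of 51 is 51^((83+1)/4) = 51^21 mod 83.
Repeated squaring: 51^2≡28, 51^4≡37, 51^8≡41, 51^16≡21 (mod 83).
51^21 = 51^(16+4+1) ≡ 36 (mod 83).
Check: 36² = 1296 ≡ 51 (mod 83). The two roots are 36 and 47.

36, 47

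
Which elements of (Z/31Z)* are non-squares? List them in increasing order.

3, 6, 11, 12, 13, 15, 17, 21, 22, 23, 24, 26, 27, 29, 30

Square k = 1,…,15 (k and 31−k give the same square):
1²=1, 2²=4, 3²=9, 4²=16, 5²=25, 6²≡5, 7²≡18, 8²≡2, 9²≡19, 10²≡7, 11²≡28, 12²≡20, 13²≡14, 14²≡10, 15²≡8 (mod 31).
The residues are {1, 2, 4, 5, 7, 8, 9, 10, 14, 16, 18, 19, 20, 25, 28}; the non-residues are the remaining 15 nonzero classes.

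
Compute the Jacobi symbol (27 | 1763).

Reciprocity: 27 ≡ 3 and 1763 ≡ 3 (mod 4), so (27/1763) = −(1763/27).
Reduce top mod 27: now compute (8/27).
Pull out 2^3: since 27 ≡ 3 (mod 8), (2/27) = -1, so (2/27)^3 = -1.
Reached (1/27) = 1. Collecting the sign flips along the way, the symbol is +1.

1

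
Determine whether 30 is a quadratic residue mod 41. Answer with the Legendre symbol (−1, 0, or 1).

-1

Pull out 2: since 41 ≡ 1 (mod 8), (2/41) = +1.
Reciprocity: 15 ≡ 3 and 41 ≡ 1 (mod 4), so (15/41) = +(41/15).
Reduce top mod 15: now compute (11/15).
Reciprocity: 11 ≡ 3 and 15 ≡ 3 (mod 4), so (11/15) = −(15/11).
Reduce top mod 11: now compute (4/11).
Pull out 2^2: since 11 ≡ 3 (mod 8), (2/11) = -1, so (2/11)^2 = +1.
Reached (1/11) = 1. Collecting the sign flips along the way, the symbol is -1.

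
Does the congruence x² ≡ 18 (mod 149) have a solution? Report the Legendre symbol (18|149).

Pull out 2: since 149 ≡ 5 (mod 8), (2/149) = -1.
Reciprocity: 9 ≡ 1 and 149 ≡ 1 (mod 4), so (9/149) = +(149/9).
Reduce top mod 9: now compute (5/9).
Reciprocity: 5 ≡ 1 and 9 ≡ 1 (mod 4), so (5/9) = +(9/5).
Reduce top mod 5: now compute (4/5).
Pull out 2^2: since 5 ≡ 5 (mod 8), (2/5) = -1, so (2/5)^2 = +1.
Reached (1/5) = 1. Collecting the sign flips along the way, the symbol is -1.

-1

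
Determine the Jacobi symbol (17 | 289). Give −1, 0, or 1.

0

Reciprocity: 17 ≡ 1 and 289 ≡ 1 (mod 4), so (17/289) = +(289/17).
Reduce top mod 17: now compute (0/17).
Top reduces to 0: gcd > 1, so the symbol is 0.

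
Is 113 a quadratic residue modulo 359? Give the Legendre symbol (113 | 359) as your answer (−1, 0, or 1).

Euler's criterion: (113/359) ≡ 113^179 (mod 359).
113^2 ≡ 204 (mod 359)
113^4 ≡ 331 (mod 359)
113^8 ≡ 66 (mod 359)
113^16 ≡ 48 (mod 359)
113^32 ≡ 150 (mod 359)
113^64 ≡ 242 (mod 359)
113^128 ≡ 47 (mod 359)
113^179 = 113^(128+32+16+2+1) ≡ 358 (mod 359).
Result is 358 ≡ −1, so (113/359) = −1.

-1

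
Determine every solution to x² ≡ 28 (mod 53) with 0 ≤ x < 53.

53 ≡ 1 (mod 4), so we find a root by search.
Trying successive values, 9² = 81 ≡ 28 (mod 53). The other root is 53 − 9 = 44.

9, 44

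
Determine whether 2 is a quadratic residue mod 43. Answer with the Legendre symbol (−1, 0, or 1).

Euler's criterion: (2/43) ≡ 2^21 (mod 43).
2^2 ≡ 4 (mod 43)
2^4 ≡ 16 (mod 43)
2^8 ≡ 41 (mod 43)
2^16 ≡ 4 (mod 43)
2^21 = 2^(16+4+1) ≡ 42 (mod 43).
Result is 42 ≡ −1, so (2/43) = −1.

-1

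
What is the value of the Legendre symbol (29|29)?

0

First reduce: 29 ≡ 0 (mod 29).
Top reduces to 0: gcd > 1, so the symbol is 0.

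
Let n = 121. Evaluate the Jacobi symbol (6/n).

Pull out 2: since 121 ≡ 1 (mod 8), (2/121) = +1.
Reciprocity: 3 ≡ 3 and 121 ≡ 1 (mod 4), so (3/121) = +(121/3).
Reduce top mod 3: now compute (1/3).
Reached (1/3) = 1. Collecting the sign flips along the way, the symbol is +1.

1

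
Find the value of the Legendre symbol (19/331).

Reciprocity: 19 ≡ 3 and 331 ≡ 3 (mod 4), so (19/331) = −(331/19).
Reduce top mod 19: now compute (8/19).
Pull out 2^3: since 19 ≡ 3 (mod 8), (2/19) = -1, so (2/19)^3 = -1.
Reached (1/19) = 1. Collecting the sign flips along the way, the symbol is +1.

1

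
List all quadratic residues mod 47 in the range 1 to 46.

1,2,3,4,6,7,8,9,12,14,16,17,18,21,24,25,27,28,32,34,36,37,42

Square k = 1,…,23 (k and 47−k give the same square):
1²=1, 2²=4, 3²=9, 4²=16, 5²=25, 6²=36, 7²≡2, 8²≡17, 9²≡34, 10²≡6, 11²≡27, 12²≡3, 13²≡28, 14²≡8, 15²≡37, 16²≡21, 17²≡7, 18²≡42, 19²≡32, 20²≡24, 21²≡18, 22²≡14, 23²≡12 (mod 47).
So the quadratic residues mod 47 are {1, 2, 3, 4, 6, 7, 8, 9, 12, 14, 16, 17, 18, 21, 24, 25, 27, 28, 32, 34, 36, 37, 42}.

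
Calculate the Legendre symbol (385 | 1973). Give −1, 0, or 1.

1

Reciprocity: 385 ≡ 1 and 1973 ≡ 1 (mod 4), so (385/1973) = +(1973/385).
Reduce top mod 385: now compute (48/385).
Pull out 2^4: since 385 ≡ 1 (mod 8), (2/385) = +1, so (2/385)^4 = +1.
Reciprocity: 3 ≡ 3 and 385 ≡ 1 (mod 4), so (3/385) = +(385/3).
Reduce top mod 3: now compute (1/3).
Reached (1/3) = 1. Collecting the sign flips along the way, the symbol is +1.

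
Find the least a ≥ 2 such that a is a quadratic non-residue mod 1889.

(2/1889) = +1, so 2 is a residue.
(3/1889) = −1, so 3 is the smallest positive non-residue mod 1889.

3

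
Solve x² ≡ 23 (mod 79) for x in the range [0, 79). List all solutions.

24, 55

Since 79 ≡ 3 (mod 4), a square root of 23 is 23^((79+1)/4) = 23^20 mod 79.
Repeated squaring: 23^2≡55, 23^4≡23, 23^8≡55, 23^16≡23 (mod 79).
23^20 = 23^(16+4) ≡ 55 (mod 79).
Check: 55² = 3025 ≡ 23 (mod 79). The two roots are 24 and 55.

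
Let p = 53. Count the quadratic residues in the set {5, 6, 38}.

(5/53) = -1 → non-residue.
(6/53) = +1 → QR.
(38/53) = +1 → QR.
Total quadratic residues among the 3: 2.

2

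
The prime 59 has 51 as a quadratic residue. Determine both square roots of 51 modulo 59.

Since 59 ≡ 3 (mod 4), a square root of 51 is 51^((59+1)/4) = 51^15 mod 59.
Repeated squaring: 51^2≡5, 51^4≡25, 51^8≡35 (mod 59).
51^15 = 51^(8+4+2+1) ≡ 46 (mod 59).
Check: 46² = 2116 ≡ 51 (mod 59). The two roots are 13 and 46.

13, 46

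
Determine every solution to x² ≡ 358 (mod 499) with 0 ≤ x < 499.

Since 499 ≡ 3 (mod 4), a square root of 358 is 358^((499+1)/4) = 358^125 mod 499.
Repeated squaring: 358^2≡420, 358^4≡253, 358^8≡137, 358^16≡306, 358^32≡323, 358^64≡38 (mod 499).
358^125 = 358^(64+32+16+8+4+1) ≡ 353 (mod 499).
Check: 353² = 124609 ≡ 358 (mod 499). The two roots are 146 and 353.

146, 353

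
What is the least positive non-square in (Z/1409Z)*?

3

(2/1409) = +1, so 2 is a residue.
(3/1409) = −1, so 3 is the smallest positive non-residue mod 1409.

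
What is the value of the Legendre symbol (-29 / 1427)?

-1

First reduce: -29 ≡ 1398 (mod 1427).
Pull out 2: since 1427 ≡ 3 (mod 8), (2/1427) = -1.
Reciprocity: 699 ≡ 3 and 1427 ≡ 3 (mod 4), so (699/1427) = −(1427/699).
Reduce top mod 699: now compute (29/699).
Reciprocity: 29 ≡ 1 and 699 ≡ 3 (mod 4), so (29/699) = +(699/29).
Reduce top mod 29: now compute (3/29).
Reciprocity: 3 ≡ 3 and 29 ≡ 1 (mod 4), so (3/29) = +(29/3).
Reduce top mod 3: now compute (2/3).
Pull out 2: since 3 ≡ 3 (mod 8), (2/3) = -1.
Reached (1/3) = 1. Collecting the sign flips along the way, the symbol is -1.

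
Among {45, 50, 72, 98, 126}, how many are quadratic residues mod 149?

(45/149) = +1 → QR.
(50/149) = -1 → non-residue.
(72/149) = -1 → non-residue.
(98/149) = -1 → non-residue.
(126/149) = -1 → non-residue.
Total quadratic residues among the 5: 1.

1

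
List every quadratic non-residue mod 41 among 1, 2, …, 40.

Square k = 1,…,20 (k and 41−k give the same square):
1²=1, 2²=4, 3²=9, 4²=16, 5²=25, 6²=36, 7²≡8, 8²≡23, 9²≡40, 10²≡18, 11²≡39, 12²≡21, 13²≡5, 14²≡32, 15²≡20, 16²≡10, 17²≡2, 18²≡37, 19²≡33, 20²≡31 (mod 41).
The residues are {1, 2, 4, 5, 8, 9, 10, 16, 18, 20, 21, 23, 25, 31, 32, 33, 36, 37, 39, 40}; the non-residues are the remaining 20 nonzero classes.

3 6 7 11 12 13 14 15 17 19 22 24 26 27 28 29 30 34 35 38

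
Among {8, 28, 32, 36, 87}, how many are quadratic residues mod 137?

(8/137) = +1 → QR.
(28/137) = +1 → QR.
(32/137) = +1 → QR.
(36/137) = +1 → QR.
(87/137) = +1 → QR.
Total quadratic residues among the 5: 5.

5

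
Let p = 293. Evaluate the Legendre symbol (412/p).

First reduce: 412 ≡ 119 (mod 293).
Reciprocity: 119 ≡ 3 and 293 ≡ 1 (mod 4), so (119/293) = +(293/119).
Reduce top mod 119: now compute (55/119).
Reciprocity: 55 ≡ 3 and 119 ≡ 3 (mod 4), so (55/119) = −(119/55).
Reduce top mod 55: now compute (9/55).
Reciprocity: 9 ≡ 1 and 55 ≡ 3 (mod 4), so (9/55) = +(55/9).
Reduce top mod 9: now compute (1/9).
Reached (1/9) = 1. Collecting the sign flips along the way, the symbol is -1.

-1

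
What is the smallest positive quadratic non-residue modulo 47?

(2/47) = +1, so 2 is a residue.
(3/47) = +1, so 3 is a residue.
(4/47) = +1, so 4 is a residue.
(5/47) = −1, so 5 is the smallest positive non-residue mod 47.

5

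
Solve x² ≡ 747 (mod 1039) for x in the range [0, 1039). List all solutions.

Since 1039 ≡ 3 (mod 4), a square root of 747 is 747^((1039+1)/4) = 747^260 mod 1039.
Repeated squaring: 747^2≡66, 747^4≡200, 747^8≡518, 747^16≡262, 747^32≡70, 747^64≡744, 747^128≡788, 747^256≡661 (mod 1039).
747^260 = 747^(256+4) ≡ 247 (mod 1039).
Check: 247² = 61009 ≡ 747 (mod 1039). The two roots are 247 and 792.

247, 792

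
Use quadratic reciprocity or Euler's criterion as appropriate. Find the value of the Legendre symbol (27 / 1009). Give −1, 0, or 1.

Reciprocity: 27 ≡ 3 and 1009 ≡ 1 (mod 4), so (27/1009) = +(1009/27).
Reduce top mod 27: now compute (10/27).
Pull out 2: since 27 ≡ 3 (mod 8), (2/27) = -1.
Reciprocity: 5 ≡ 1 and 27 ≡ 3 (mod 4), so (5/27) = +(27/5).
Reduce top mod 5: now compute (2/5).
Pull out 2: since 5 ≡ 5 (mod 8), (2/5) = -1.
Reached (1/5) = 1. Collecting the sign flips along the way, the symbol is +1.

1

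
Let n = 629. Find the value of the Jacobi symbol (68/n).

0

Pull out 2^2: since 629 ≡ 5 (mod 8), (2/629) = -1, so (2/629)^2 = +1.
Reciprocity: 17 ≡ 1 and 629 ≡ 1 (mod 4), so (17/629) = +(629/17).
Reduce top mod 17: now compute (0/17).
Top reduces to 0: gcd > 1, so the symbol is 0.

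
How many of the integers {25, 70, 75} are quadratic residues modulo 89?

1

(25/89) = +1 → QR.
(70/89) = -1 → non-residue.
(75/89) = -1 → non-residue.
Total quadratic residues among the 3: 1.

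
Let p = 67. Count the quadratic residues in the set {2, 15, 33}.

2

(2/67) = -1 → non-residue.
(15/67) = +1 → QR.
(33/67) = +1 → QR.
Total quadratic residues among the 3: 2.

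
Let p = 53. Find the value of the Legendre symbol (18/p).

Euler's criterion: (18/53) ≡ 18^26 (mod 53).
18^2 ≡ 6 (mod 53)
18^4 ≡ 36 (mod 53)
18^8 ≡ 24 (mod 53)
18^16 ≡ 46 (mod 53)
18^26 = 18^(16+8+2) ≡ 52 (mod 53).
Result is 52 ≡ −1, so (18/53) = −1.

-1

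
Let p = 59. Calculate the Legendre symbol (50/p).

Pull out 2: since 59 ≡ 3 (mod 8), (2/59) = -1.
Reciprocity: 25 ≡ 1 and 59 ≡ 3 (mod 4), so (25/59) = +(59/25).
Reduce top mod 25: now compute (9/25).
Reciprocity: 9 ≡ 1 and 25 ≡ 1 (mod 4), so (9/25) = +(25/9).
Reduce top mod 9: now compute (7/9).
Reciprocity: 7 ≡ 3 and 9 ≡ 1 (mod 4), so (7/9) = +(9/7).
Reduce top mod 7: now compute (2/7).
Pull out 2: since 7 ≡ 7 (mod 8), (2/7) = +1.
Reached (1/7) = 1. Collecting the sign flips along the way, the symbol is -1.

-1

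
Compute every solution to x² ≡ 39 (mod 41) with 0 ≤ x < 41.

11, 30

41 ≡ 1 (mod 4), so we find a root by search.
Trying successive values, 11² = 121 ≡ 39 (mod 41). The other root is 41 − 11 = 30.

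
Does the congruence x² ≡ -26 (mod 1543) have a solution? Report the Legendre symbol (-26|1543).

First reduce: -26 ≡ 1517 (mod 1543).
Reciprocity: 1517 ≡ 1 and 1543 ≡ 3 (mod 4), so (1517/1543) = +(1543/1517).
Reduce top mod 1517: now compute (26/1517).
Pull out 2: since 1517 ≡ 5 (mod 8), (2/1517) = -1.
Reciprocity: 13 ≡ 1 and 1517 ≡ 1 (mod 4), so (13/1517) = +(1517/13).
Reduce top mod 13: now compute (9/13).
Reciprocity: 9 ≡ 1 and 13 ≡ 1 (mod 4), so (9/13) = +(13/9).
Reduce top mod 9: now compute (4/9).
Pull out 2^2: since 9 ≡ 1 (mod 8), (2/9) = +1, so (2/9)^2 = +1.
Reached (1/9) = 1. Collecting the sign flips along the way, the symbol is -1.

-1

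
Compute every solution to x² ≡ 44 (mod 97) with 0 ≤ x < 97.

97 ≡ 1 (mod 4), so we find a root by search.
Trying successive values, 23² = 529 ≡ 44 (mod 97). The other root is 97 − 23 = 74.

23, 74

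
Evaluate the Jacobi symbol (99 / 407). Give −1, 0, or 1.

0

Reciprocity: 99 ≡ 3 and 407 ≡ 3 (mod 4), so (99/407) = −(407/99).
Reduce top mod 99: now compute (11/99).
Reciprocity: 11 ≡ 3 and 99 ≡ 3 (mod 4), so (11/99) = −(99/11).
Reduce top mod 11: now compute (0/11).
Top reduces to 0: gcd > 1, so the symbol is 0.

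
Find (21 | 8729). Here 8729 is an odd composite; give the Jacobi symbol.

0

Reciprocity: 21 ≡ 1 and 8729 ≡ 1 (mod 4), so (21/8729) = +(8729/21).
Reduce top mod 21: now compute (14/21).
Pull out 2: since 21 ≡ 5 (mod 8), (2/21) = -1.
Reciprocity: 7 ≡ 3 and 21 ≡ 1 (mod 4), so (7/21) = +(21/7).
Reduce top mod 7: now compute (0/7).
Top reduces to 0: gcd > 1, so the symbol is 0.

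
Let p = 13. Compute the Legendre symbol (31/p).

-1

First reduce: 31 ≡ 5 (mod 13).
Reciprocity: 5 ≡ 1 and 13 ≡ 1 (mod 4), so (5/13) = +(13/5).
Reduce top mod 5: now compute (3/5).
Reciprocity: 3 ≡ 3 and 5 ≡ 1 (mod 4), so (3/5) = +(5/3).
Reduce top mod 3: now compute (2/3).
Pull out 2: since 3 ≡ 3 (mod 8), (2/3) = -1.
Reached (1/3) = 1. Collecting the sign flips along the way, the symbol is -1.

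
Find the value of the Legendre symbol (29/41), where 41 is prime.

-1

Euler's criterion: (29/41) ≡ 29^20 (mod 41).
29^2 ≡ 21 (mod 41)
29^4 ≡ 31 (mod 41)
29^8 ≡ 18 (mod 41)
29^16 ≡ 37 (mod 41)
29^20 = 29^(16+4) ≡ 40 (mod 41).
Result is 40 ≡ −1, so (29/41) = −1.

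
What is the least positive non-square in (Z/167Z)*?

5

(2/167) = +1, so 2 is a residue.
(3/167) = +1, so 3 is a residue.
(4/167) = +1, so 4 is a residue.
(5/167) = −1, so 5 is the smallest positive non-residue mod 167.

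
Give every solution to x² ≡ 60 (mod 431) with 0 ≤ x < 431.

102, 329

Since 431 ≡ 3 (mod 4), a square root of 60 is 60^((431+1)/4) = 60^108 mod 431.
Repeated squaring: 60^2≡152, 60^4≡261, 60^8≡23, 60^16≡98, 60^32≡122, 60^64≡230 (mod 431).
60^108 = 60^(64+32+8+4) ≡ 329 (mod 431).
Check: 329² = 108241 ≡ 60 (mod 431). The two roots are 102 and 329.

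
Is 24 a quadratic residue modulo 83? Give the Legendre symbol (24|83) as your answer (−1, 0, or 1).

Euler's criterion: (24/83) ≡ 24^41 (mod 83).
24^2 ≡ 78 (mod 83)
24^4 ≡ 25 (mod 83)
24^8 ≡ 44 (mod 83)
24^16 ≡ 27 (mod 83)
24^32 ≡ 65 (mod 83)
24^41 = 24^(32+8+1) ≡ 82 (mod 83).
Result is 82 ≡ −1, so (24/83) = −1.

-1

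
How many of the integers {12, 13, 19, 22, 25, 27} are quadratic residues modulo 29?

3

(12/29) = -1 → non-residue.
(13/29) = +1 → QR.
(19/29) = -1 → non-residue.
(22/29) = +1 → QR.
(25/29) = +1 → QR.
(27/29) = -1 → non-residue.
Total quadratic residues among the 6: 3.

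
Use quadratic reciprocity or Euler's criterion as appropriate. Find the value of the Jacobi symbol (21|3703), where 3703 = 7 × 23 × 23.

0

Reciprocity: 21 ≡ 1 and 3703 ≡ 3 (mod 4), so (21/3703) = +(3703/21).
Reduce top mod 21: now compute (7/21).
Reciprocity: 7 ≡ 3 and 21 ≡ 1 (mod 4), so (7/21) = +(21/7).
Reduce top mod 7: now compute (0/7).
Top reduces to 0: gcd > 1, so the symbol is 0.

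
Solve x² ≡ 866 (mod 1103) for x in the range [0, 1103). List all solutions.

401, 702

Since 1103 ≡ 3 (mod 4), a square root of 866 is 866^((1103+1)/4) = 866^276 mod 1103.
Repeated squaring: 866^2≡1019, 866^4≡438, 866^8≡1025, 866^16≡569, 866^32≡582, 866^64≡103, 866^128≡682, 866^256≡761 (mod 1103).
866^276 = 866^(256+16+4) ≡ 401 (mod 1103).
Check: 401² = 160801 ≡ 866 (mod 1103). The two roots are 401 and 702.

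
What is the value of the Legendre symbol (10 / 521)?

1

Pull out 2: since 521 ≡ 1 (mod 8), (2/521) = +1.
Reciprocity: 5 ≡ 1 and 521 ≡ 1 (mod 4), so (5/521) = +(521/5).
Reduce top mod 5: now compute (1/5).
Reached (1/5) = 1. Collecting the sign flips along the way, the symbol is +1.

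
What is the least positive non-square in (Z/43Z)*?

2

(2/43) = −1, so 2 is the smallest positive non-residue mod 43.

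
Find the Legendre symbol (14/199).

1

Pull out 2: since 199 ≡ 7 (mod 8), (2/199) = +1.
Reciprocity: 7 ≡ 3 and 199 ≡ 3 (mod 4), so (7/199) = −(199/7).
Reduce top mod 7: now compute (3/7).
Reciprocity: 3 ≡ 3 and 7 ≡ 3 (mod 4), so (3/7) = −(7/3).
Reduce top mod 3: now compute (1/3).
Reached (1/3) = 1. Collecting the sign flips along the way, the symbol is +1.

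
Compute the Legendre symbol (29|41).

Euler's criterion: (29/41) ≡ 29^20 (mod 41).
29^2 ≡ 21 (mod 41)
29^4 ≡ 31 (mod 41)
29^8 ≡ 18 (mod 41)
29^16 ≡ 37 (mod 41)
29^20 = 29^(16+4) ≡ 40 (mod 41).
Result is 40 ≡ −1, so (29/41) = −1.

-1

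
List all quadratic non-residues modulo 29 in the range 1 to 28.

Square k = 1,…,14 (k and 29−k give the same square):
1²=1, 2²=4, 3²=9, 4²=16, 5²=25, 6²≡7, 7²≡20, 8²≡6, 9²≡23, 10²≡13, 11²≡5, 12²≡28, 13²≡24, 14²≡22 (mod 29).
The residues are {1, 4, 5, 6, 7, 9, 13, 16, 20, 22, 23, 24, 25, 28}; the non-residues are the remaining 14 nonzero classes.

2,3,8,10,11,12,14,15,17,18,19,21,26,27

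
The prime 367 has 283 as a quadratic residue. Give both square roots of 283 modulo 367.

Since 367 ≡ 3 (mod 4), a square root of 283 is 283^((367+1)/4) = 283^92 mod 367.
Repeated squaring: 283^2≡83, 283^4≡283, 283^8≡83, 283^16≡283, 283^32≡83, 283^64≡283 (mod 367).
283^92 = 283^(64+16+8+4) ≡ 83 (mod 367).
Check: 83² = 6889 ≡ 283 (mod 367). The two roots are 83 and 284.

83, 284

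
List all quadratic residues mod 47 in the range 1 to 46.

Square k = 1,…,23 (k and 47−k give the same square):
1²=1, 2²=4, 3²=9, 4²=16, 5²=25, 6²=36, 7²≡2, 8²≡17, 9²≡34, 10²≡6, 11²≡27, 12²≡3, 13²≡28, 14²≡8, 15²≡37, 16²≡21, 17²≡7, 18²≡42, 19²≡32, 20²≡24, 21²≡18, 22²≡14, 23²≡12 (mod 47).
So the quadratic residues mod 47 are {1, 2, 3, 4, 6, 7, 8, 9, 12, 14, 16, 17, 18, 21, 24, 25, 27, 28, 32, 34, 36, 37, 42}.

1, 2, 3, 4, 6, 7, 8, 9, 12, 14, 16, 17, 18, 21, 24, 25, 27, 28, 32, 34, 36, 37, 42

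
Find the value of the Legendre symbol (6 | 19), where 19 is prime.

Euler's criterion: (6/19) ≡ 6^9 (mod 19).
6^2 ≡ 17 (mod 19)
6^4 ≡ 4 (mod 19)
6^8 ≡ 16 (mod 19)
6^9 = 6^(8+1) ≡ 1 (mod 19).
Result is 1, so (6/19) = 1.

1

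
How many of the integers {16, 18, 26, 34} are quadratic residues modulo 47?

3

(16/47) = +1 → QR.
(18/47) = +1 → QR.
(26/47) = -1 → non-residue.
(34/47) = +1 → QR.
Total quadratic residues among the 4: 3.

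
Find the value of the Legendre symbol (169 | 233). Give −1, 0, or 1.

1

Reciprocity: 169 ≡ 1 and 233 ≡ 1 (mod 4), so (169/233) = +(233/169).
Reduce top mod 169: now compute (64/169).
Pull out 2^6: since 169 ≡ 1 (mod 8), (2/169) = +1, so (2/169)^6 = +1.
Reached (1/169) = 1. Collecting the sign flips along the way, the symbol is +1.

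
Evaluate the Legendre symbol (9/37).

Euler's criterion: (9/37) ≡ 9^18 (mod 37).
9^2 ≡ 7 (mod 37)
9^4 ≡ 12 (mod 37)
9^8 ≡ 33 (mod 37)
9^16 ≡ 16 (mod 37)
9^18 = 9^(16+2) ≡ 1 (mod 37).
Result is 1, so (9/37) = 1.

1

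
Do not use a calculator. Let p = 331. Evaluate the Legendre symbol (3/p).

Euler's criterion: (3/331) ≡ 3^165 (mod 331).
3^2 ≡ 9 (mod 331)
3^4 ≡ 81 (mod 331)
3^8 ≡ 272 (mod 331)
3^16 ≡ 171 (mod 331)
3^32 ≡ 113 (mod 331)
3^64 ≡ 191 (mod 331)
3^128 ≡ 71 (mod 331)
3^165 = 3^(128+32+4+1) ≡ 330 (mod 331).
Result is 330 ≡ −1, so (3/331) = −1.

-1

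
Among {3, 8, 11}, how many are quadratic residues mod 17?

(3/17) = -1 → non-residue.
(8/17) = +1 → QR.
(11/17) = -1 → non-residue.
Total quadratic residues among the 3: 1.

1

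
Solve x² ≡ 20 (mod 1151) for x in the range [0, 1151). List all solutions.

Since 1151 ≡ 3 (mod 4), a square root of 20 is 20^((1151+1)/4) = 20^288 mod 1151.
Repeated squaring: 20^2≡400, 20^4≡11, 20^8≡121, 20^16≡829, 20^32≡94, 20^64≡779, 20^128≡264, 20^256≡636 (mod 1151).
20^288 = 20^(256+32) ≡ 1083 (mod 1151).
Check: 1083² = 1172889 ≡ 20 (mod 1151). The two roots are 68 and 1083.

68, 1083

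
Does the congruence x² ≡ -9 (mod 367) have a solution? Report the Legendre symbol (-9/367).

Euler's criterion: (-9/367) ≡ 358^183 (mod 367).
358^2 ≡ 81 (mod 367)
358^4 ≡ 322 (mod 367)
358^8 ≡ 190 (mod 367)
358^16 ≡ 134 (mod 367)
358^32 ≡ 340 (mod 367)
358^64 ≡ 362 (mod 367)
358^128 ≡ 25 (mod 367)
358^183 = 358^(128+32+16+4+2+1) ≡ 366 (mod 367).
Result is 366 ≡ −1, so (-9/367) = −1.

-1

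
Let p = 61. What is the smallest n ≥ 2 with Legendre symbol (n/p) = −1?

2

(2/61) = −1, so 2 is the smallest positive non-residue mod 61.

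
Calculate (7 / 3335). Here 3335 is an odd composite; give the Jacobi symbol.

1

Reciprocity: 7 ≡ 3 and 3335 ≡ 3 (mod 4), so (7/3335) = −(3335/7).
Reduce top mod 7: now compute (3/7).
Reciprocity: 3 ≡ 3 and 7 ≡ 3 (mod 4), so (3/7) = −(7/3).
Reduce top mod 3: now compute (1/3).
Reached (1/3) = 1. Collecting the sign flips along the way, the symbol is +1.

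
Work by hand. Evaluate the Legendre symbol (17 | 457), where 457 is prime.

1

Euler's criterion: (17/457) ≡ 17^228 (mod 457).
17^2 ≡ 289 (mod 457)
17^4 ≡ 347 (mod 457)
17^8 ≡ 218 (mod 457)
17^16 ≡ 453 (mod 457)
17^32 ≡ 16 (mod 457)
17^64 ≡ 256 (mod 457)
17^128 ≡ 185 (mod 457)
17^228 = 17^(128+64+32+4) ≡ 1 (mod 457).
Result is 1, so (17/457) = 1.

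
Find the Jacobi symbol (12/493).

1

Pull out 2^2: since 493 ≡ 5 (mod 8), (2/493) = -1, so (2/493)^2 = +1.
Reciprocity: 3 ≡ 3 and 493 ≡ 1 (mod 4), so (3/493) = +(493/3).
Reduce top mod 3: now compute (1/3).
Reached (1/3) = 1. Collecting the sign flips along the way, the symbol is +1.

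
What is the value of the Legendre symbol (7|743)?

-1

Reciprocity: 7 ≡ 3 and 743 ≡ 3 (mod 4), so (7/743) = −(743/7).
Reduce top mod 7: now compute (1/7).
Reached (1/7) = 1. Collecting the sign flips along the way, the symbol is -1.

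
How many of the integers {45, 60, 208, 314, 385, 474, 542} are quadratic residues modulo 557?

4

(45/557) = -1 → non-residue.
(60/557) = +1 → QR.
(208/557) = -1 → non-residue.
(314/557) = -1 → non-residue.
(385/557) = +1 → QR.
(474/557) = +1 → QR.
(542/557) = +1 → QR.
Total quadratic residues among the 7: 4.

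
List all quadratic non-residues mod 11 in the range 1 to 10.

2, 6, 7, 8, 10

Square k = 1,…,5 (k and 11−k give the same square):
1²=1, 2²=4, 3²=9, 4²≡5, 5²≡3 (mod 11).
The residues are {1, 3, 4, 5, 9}; the non-residues are the remaining 5 nonzero classes.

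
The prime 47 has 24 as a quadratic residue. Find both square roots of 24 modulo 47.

20, 27

Since 47 ≡ 3 (mod 4), a square root of 24 is 24^((47+1)/4) = 24^12 mod 47.
Repeated squaring: 24^2≡12, 24^4≡3, 24^8≡9 (mod 47).
24^12 = 24^(8+4) ≡ 27 (mod 47).
Check: 27² = 729 ≡ 24 (mod 47). The two roots are 20 and 27.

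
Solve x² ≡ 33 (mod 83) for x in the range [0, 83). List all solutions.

38, 45

Since 83 ≡ 3 (mod 4), a square root of 33 is 33^((83+1)/4) = 33^21 mod 83.
Repeated squaring: 33^2≡10, 33^4≡17, 33^8≡40, 33^16≡23 (mod 83).
33^21 = 33^(16+4+1) ≡ 38 (mod 83).
Check: 38² = 1444 ≡ 33 (mod 83). The two roots are 38 and 45.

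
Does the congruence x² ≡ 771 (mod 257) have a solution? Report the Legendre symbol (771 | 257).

First reduce: 771 ≡ 0 (mod 257).
Top reduces to 0: gcd > 1, so the symbol is 0.

0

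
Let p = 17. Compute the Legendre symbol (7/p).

-1

Euler's criterion: (7/17) ≡ 7^8 (mod 17).
7^2 ≡ 15 (mod 17)
7^4 ≡ 4 (mod 17)
7^8 ≡ 16 (mod 17)
7^8 = 7^(8) ≡ 16 (mod 17).
Result is 16 ≡ −1, so (7/17) = −1.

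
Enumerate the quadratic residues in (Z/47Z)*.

1 2 3 4 6 7 8 9 12 14 16 17 18 21 24 25 27 28 32 34 36 37 42

Square k = 1,…,23 (k and 47−k give the same square):
1²=1, 2²=4, 3²=9, 4²=16, 5²=25, 6²=36, 7²≡2, 8²≡17, 9²≡34, 10²≡6, 11²≡27, 12²≡3, 13²≡28, 14²≡8, 15²≡37, 16²≡21, 17²≡7, 18²≡42, 19²≡32, 20²≡24, 21²≡18, 22²≡14, 23²≡12 (mod 47).
So the quadratic residues mod 47 are {1, 2, 3, 4, 6, 7, 8, 9, 12, 14, 16, 17, 18, 21, 24, 25, 27, 28, 32, 34, 36, 37, 42}.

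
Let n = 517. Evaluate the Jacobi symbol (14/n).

1

Pull out 2: since 517 ≡ 5 (mod 8), (2/517) = -1.
Reciprocity: 7 ≡ 3 and 517 ≡ 1 (mod 4), so (7/517) = +(517/7).
Reduce top mod 7: now compute (6/7).
Pull out 2: since 7 ≡ 7 (mod 8), (2/7) = +1.
Reciprocity: 3 ≡ 3 and 7 ≡ 3 (mod 4), so (3/7) = −(7/3).
Reduce top mod 3: now compute (1/3).
Reached (1/3) = 1. Collecting the sign flips along the way, the symbol is +1.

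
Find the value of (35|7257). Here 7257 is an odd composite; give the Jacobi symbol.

1

Reciprocity: 35 ≡ 3 and 7257 ≡ 1 (mod 4), so (35/7257) = +(7257/35).
Reduce top mod 35: now compute (12/35).
Pull out 2^2: since 35 ≡ 3 (mod 8), (2/35) = -1, so (2/35)^2 = +1.
Reciprocity: 3 ≡ 3 and 35 ≡ 3 (mod 4), so (3/35) = −(35/3).
Reduce top mod 3: now compute (2/3).
Pull out 2: since 3 ≡ 3 (mod 8), (2/3) = -1.
Reached (1/3) = 1. Collecting the sign flips along the way, the symbol is +1.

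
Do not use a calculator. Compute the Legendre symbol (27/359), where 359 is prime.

1

Euler's criterion: (27/359) ≡ 27^179 (mod 359).
27^2 ≡ 11 (mod 359)
27^4 ≡ 121 (mod 359)
27^8 ≡ 281 (mod 359)
27^16 ≡ 340 (mod 359)
27^32 ≡ 2 (mod 359)
27^64 ≡ 4 (mod 359)
27^128 ≡ 16 (mod 359)
27^179 = 27^(128+32+16+2+1) ≡ 1 (mod 359).
Result is 1, so (27/359) = 1.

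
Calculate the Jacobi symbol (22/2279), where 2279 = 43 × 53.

1

Pull out 2: since 2279 ≡ 7 (mod 8), (2/2279) = +1.
Reciprocity: 11 ≡ 3 and 2279 ≡ 3 (mod 4), so (11/2279) = −(2279/11).
Reduce top mod 11: now compute (2/11).
Pull out 2: since 11 ≡ 3 (mod 8), (2/11) = -1.
Reached (1/11) = 1. Collecting the sign flips along the way, the symbol is +1.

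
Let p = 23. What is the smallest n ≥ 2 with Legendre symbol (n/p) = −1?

(2/23) = +1, so 2 is a residue.
(3/23) = +1, so 3 is a residue.
(4/23) = +1, so 4 is a residue.
(5/23) = −1, so 5 is the smallest positive non-residue mod 23.

5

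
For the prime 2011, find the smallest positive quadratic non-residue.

2

(2/2011) = −1, so 2 is the smallest positive non-residue mod 2011.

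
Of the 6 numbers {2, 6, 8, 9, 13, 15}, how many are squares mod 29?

3

(2/29) = -1 → non-residue.
(6/29) = +1 → QR.
(8/29) = -1 → non-residue.
(9/29) = +1 → QR.
(13/29) = +1 → QR.
(15/29) = -1 → non-residue.
Total quadratic residues among the 6: 3.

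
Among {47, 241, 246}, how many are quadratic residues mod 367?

1

(47/367) = +1 → QR.
(241/367) = -1 → non-residue.
(246/367) = -1 → non-residue.
Total quadratic residues among the 3: 1.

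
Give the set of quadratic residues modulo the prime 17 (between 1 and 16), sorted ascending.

Square k = 1,…,8 (k and 17−k give the same square):
1²=1, 2²=4, 3²=9, 4²=16, 5²≡8, 6²≡2, 7²≡15, 8²≡13 (mod 17).
So the quadratic residues mod 17 are {1, 2, 4, 8, 9, 13, 15, 16}.

1, 2, 4, 8, 9, 13, 15, 16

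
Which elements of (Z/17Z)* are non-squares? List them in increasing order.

3 5 6 7 10 11 12 14

Square k = 1,…,8 (k and 17−k give the same square):
1²=1, 2²=4, 3²=9, 4²=16, 5²≡8, 6²≡2, 7²≡15, 8²≡13 (mod 17).
The residues are {1, 2, 4, 8, 9, 13, 15, 16}; the non-residues are the remaining 8 nonzero classes.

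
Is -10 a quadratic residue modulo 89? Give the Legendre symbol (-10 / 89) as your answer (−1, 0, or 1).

1

First reduce: -10 ≡ 79 (mod 89).
Reciprocity: 79 ≡ 3 and 89 ≡ 1 (mod 4), so (79/89) = +(89/79).
Reduce top mod 79: now compute (10/79).
Pull out 2: since 79 ≡ 7 (mod 8), (2/79) = +1.
Reciprocity: 5 ≡ 1 and 79 ≡ 3 (mod 4), so (5/79) = +(79/5).
Reduce top mod 5: now compute (4/5).
Pull out 2^2: since 5 ≡ 5 (mod 8), (2/5) = -1, so (2/5)^2 = +1.
Reached (1/5) = 1. Collecting the sign flips along the way, the symbol is +1.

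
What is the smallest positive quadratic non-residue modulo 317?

2

(2/317) = −1, so 2 is the smallest positive non-residue mod 317.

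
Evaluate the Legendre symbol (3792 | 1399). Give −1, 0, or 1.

First reduce: 3792 ≡ 994 (mod 1399).
Pull out 2: since 1399 ≡ 7 (mod 8), (2/1399) = +1.
Reciprocity: 497 ≡ 1 and 1399 ≡ 3 (mod 4), so (497/1399) = +(1399/497).
Reduce top mod 497: now compute (405/497).
Reciprocity: 405 ≡ 1 and 497 ≡ 1 (mod 4), so (405/497) = +(497/405).
Reduce top mod 405: now compute (92/405).
Pull out 2^2: since 405 ≡ 5 (mod 8), (2/405) = -1, so (2/405)^2 = +1.
Reciprocity: 23 ≡ 3 and 405 ≡ 1 (mod 4), so (23/405) = +(405/23).
Reduce top mod 23: now compute (14/23).
Pull out 2: since 23 ≡ 7 (mod 8), (2/23) = +1.
Reciprocity: 7 ≡ 3 and 23 ≡ 3 (mod 4), so (7/23) = −(23/7).
Reduce top mod 7: now compute (2/7).
Pull out 2: since 7 ≡ 7 (mod 8), (2/7) = +1.
Reached (1/7) = 1. Collecting the sign flips along the way, the symbol is -1.

-1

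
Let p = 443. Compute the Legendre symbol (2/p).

-1

Euler's criterion: (2/443) ≡ 2^221 (mod 443).
2^2 ≡ 4 (mod 443)
2^4 ≡ 16 (mod 443)
2^8 ≡ 256 (mod 443)
2^16 ≡ 415 (mod 443)
2^32 ≡ 341 (mod 443)
2^64 ≡ 215 (mod 443)
2^128 ≡ 153 (mod 443)
2^221 = 2^(128+64+16+8+4+1) ≡ 442 (mod 443).
Result is 442 ≡ −1, so (2/443) = −1.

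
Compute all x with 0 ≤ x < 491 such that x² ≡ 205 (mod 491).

68, 423

Since 491 ≡ 3 (mod 4), a square root of 205 is 205^((491+1)/4) = 205^123 mod 491.
Repeated squaring: 205^2≡290, 205^4≡139, 205^8≡172, 205^16≡124, 205^32≡155, 205^64≡457 (mod 491).
205^123 = 205^(64+32+16+8+2+1) ≡ 68 (mod 491).
Check: 68² = 4624 ≡ 205 (mod 491). The two roots are 68 and 423.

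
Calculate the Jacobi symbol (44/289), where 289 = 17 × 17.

1

Pull out 2^2: since 289 ≡ 1 (mod 8), (2/289) = +1, so (2/289)^2 = +1.
Reciprocity: 11 ≡ 3 and 289 ≡ 1 (mod 4), so (11/289) = +(289/11).
Reduce top mod 11: now compute (3/11).
Reciprocity: 3 ≡ 3 and 11 ≡ 3 (mod 4), so (3/11) = −(11/3).
Reduce top mod 3: now compute (2/3).
Pull out 2: since 3 ≡ 3 (mod 8), (2/3) = -1.
Reached (1/3) = 1. Collecting the sign flips along the way, the symbol is +1.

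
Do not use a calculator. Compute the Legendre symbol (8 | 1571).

Pull out 2^3: since 1571 ≡ 3 (mod 8), (2/1571) = -1, so (2/1571)^3 = -1.
Reached (1/1571) = 1. Collecting the sign flips along the way, the symbol is -1.

-1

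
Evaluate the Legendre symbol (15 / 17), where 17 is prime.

Euler's criterion: (15/17) ≡ 15^8 (mod 17).
15^2 ≡ 4 (mod 17)
15^4 ≡ 16 (mod 17)
15^8 ≡ 1 (mod 17)
15^8 = 15^(8) ≡ 1 (mod 17).
Result is 1, so (15/17) = 1.

1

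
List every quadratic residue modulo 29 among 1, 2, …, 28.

1, 4, 5, 6, 7, 9, 13, 16, 20, 22, 23, 24, 25, 28

Square k = 1,…,14 (k and 29−k give the same square):
1²=1, 2²=4, 3²=9, 4²=16, 5²=25, 6²≡7, 7²≡20, 8²≡6, 9²≡23, 10²≡13, 11²≡5, 12²≡28, 13²≡24, 14²≡22 (mod 29).
So the quadratic residues mod 29 are {1, 4, 5, 6, 7, 9, 13, 16, 20, 22, 23, 24, 25, 28}.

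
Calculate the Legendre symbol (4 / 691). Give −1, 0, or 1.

Euler's criterion: (4/691) ≡ 4^345 (mod 691).
4^2 ≡ 16 (mod 691)
4^4 ≡ 256 (mod 691)
4^8 ≡ 582 (mod 691)
4^16 ≡ 134 (mod 691)
4^32 ≡ 681 (mod 691)
4^64 ≡ 100 (mod 691)
4^128 ≡ 326 (mod 691)
4^256 ≡ 553 (mod 691)
4^345 = 4^(256+64+16+8+1) ≡ 1 (mod 691).
Result is 1, so (4/691) = 1.

1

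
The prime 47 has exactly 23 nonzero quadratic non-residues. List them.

Square k = 1,…,23 (k and 47−k give the same square):
1²=1, 2²=4, 3²=9, 4²=16, 5²=25, 6²=36, 7²≡2, 8²≡17, 9²≡34, 10²≡6, 11²≡27, 12²≡3, 13²≡28, 14²≡8, 15²≡37, 16²≡21, 17²≡7, 18²≡42, 19²≡32, 20²≡24, 21²≡18, 22²≡14, 23²≡12 (mod 47).
The residues are {1, 2, 3, 4, 6, 7, 8, 9, 12, 14, 16, 17, 18, 21, 24, 25, 27, 28, 32, 34, 36, 37, 42}; the non-residues are the remaining 23 nonzero classes.

5,10,11,13,15,19,20,22,23,26,29,30,31,33,35,38,39,40,41,43,44,45,46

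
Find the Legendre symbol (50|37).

-1

Euler's criterion: (50/37) ≡ 13^18 (mod 37).
13^2 ≡ 21 (mod 37)
13^4 ≡ 34 (mod 37)
13^8 ≡ 9 (mod 37)
13^16 ≡ 7 (mod 37)
13^18 = 13^(16+2) ≡ 36 (mod 37).
Result is 36 ≡ −1, so (50/37) = −1.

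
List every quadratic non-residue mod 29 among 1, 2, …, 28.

Square k = 1,…,14 (k and 29−k give the same square):
1²=1, 2²=4, 3²=9, 4²=16, 5²=25, 6²≡7, 7²≡20, 8²≡6, 9²≡23, 10²≡13, 11²≡5, 12²≡28, 13²≡24, 14²≡22 (mod 29).
The residues are {1, 4, 5, 6, 7, 9, 13, 16, 20, 22, 23, 24, 25, 28}; the non-residues are the remaining 14 nonzero classes.

2,3,8,10,11,12,14,15,17,18,19,21,26,27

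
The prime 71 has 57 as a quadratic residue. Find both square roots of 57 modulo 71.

Since 71 ≡ 3 (mod 4), a square root of 57 is 57^((71+1)/4) = 57^18 mod 71.
Repeated squaring: 57^2≡54, 57^4≡5, 57^8≡25, 57^16≡57 (mod 71).
57^18 = 57^(16+2) ≡ 25 (mod 71).
Check: 25² = 625 ≡ 57 (mod 71). The two roots are 25 and 46.

25, 46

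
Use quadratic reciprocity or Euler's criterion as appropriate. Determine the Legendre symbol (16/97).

1

Pull out 2^4: since 97 ≡ 1 (mod 8), (2/97) = +1, so (2/97)^4 = +1.
Reached (1/97) = 1. Collecting the sign flips along the way, the symbol is +1.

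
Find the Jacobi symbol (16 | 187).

1

Pull out 2^4: since 187 ≡ 3 (mod 8), (2/187) = -1, so (2/187)^4 = +1.
Reached (1/187) = 1. Collecting the sign flips along the way, the symbol is +1.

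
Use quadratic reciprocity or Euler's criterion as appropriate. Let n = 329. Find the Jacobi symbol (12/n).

-1

Pull out 2^2: since 329 ≡ 1 (mod 8), (2/329) = +1, so (2/329)^2 = +1.
Reciprocity: 3 ≡ 3 and 329 ≡ 1 (mod 4), so (3/329) = +(329/3).
Reduce top mod 3: now compute (2/3).
Pull out 2: since 3 ≡ 3 (mod 8), (2/3) = -1.
Reached (1/3) = 1. Collecting the sign flips along the way, the symbol is -1.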